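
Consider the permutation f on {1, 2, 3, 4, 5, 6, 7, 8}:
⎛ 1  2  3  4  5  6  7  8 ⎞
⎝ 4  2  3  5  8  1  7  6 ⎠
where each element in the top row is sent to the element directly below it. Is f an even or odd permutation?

even

In disjoint-cycle form the cycle lengths are 5, 1, 1, 1.
A cycle of length ℓ contributes ℓ−1 transpositions, so f is a product of 4 transpositions — even.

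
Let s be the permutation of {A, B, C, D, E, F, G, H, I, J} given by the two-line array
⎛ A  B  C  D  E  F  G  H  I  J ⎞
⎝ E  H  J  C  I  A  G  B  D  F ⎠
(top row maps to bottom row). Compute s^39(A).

Tracing A → E → … returns to A after 7 steps, so A lies in a 7-cycle (A E I D C J F).
Since the cycle has length 7, s^39 acts on it the same as s^4 (39 mod 7 = 4).
Stepping 4 places around the cycle: A → E → I → D → C.

C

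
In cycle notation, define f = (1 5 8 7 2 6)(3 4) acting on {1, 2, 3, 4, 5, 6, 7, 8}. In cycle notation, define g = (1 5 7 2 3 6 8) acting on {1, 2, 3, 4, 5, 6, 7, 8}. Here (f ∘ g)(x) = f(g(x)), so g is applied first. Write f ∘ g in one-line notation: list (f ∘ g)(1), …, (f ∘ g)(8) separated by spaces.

For each element, apply g then f: 1 → 5 → 8; 2 → 3 → 4; 3 → 6 → 1; 4 → 4 → 3; 5 → 7 → 2; 6 → 8 → 7; 7 → 2 → 6; 8 → 1 → 5.
Collecting the images, f ∘ g = [8 4 1 3 2 7 6 5].

8 4 1 3 2 7 6 5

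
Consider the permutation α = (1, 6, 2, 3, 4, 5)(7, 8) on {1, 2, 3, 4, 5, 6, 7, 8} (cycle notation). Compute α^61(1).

6

1 lies in the 6-cycle (1, 6, 2, 3, 4, 5).
Since the cycle has length 6, α^61 acts on it the same as α^1 (61 mod 6 = 1).
Advancing 1 step from 1: 1 → 6.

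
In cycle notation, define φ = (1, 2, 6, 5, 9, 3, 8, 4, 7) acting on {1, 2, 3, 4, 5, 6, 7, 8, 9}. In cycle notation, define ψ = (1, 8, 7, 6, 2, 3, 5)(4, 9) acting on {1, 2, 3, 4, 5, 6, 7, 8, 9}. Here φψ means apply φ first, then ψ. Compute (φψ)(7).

8

First apply φ: φ(7) = 1, then ψ(1) = 8. Thus (φψ)(7) = 8.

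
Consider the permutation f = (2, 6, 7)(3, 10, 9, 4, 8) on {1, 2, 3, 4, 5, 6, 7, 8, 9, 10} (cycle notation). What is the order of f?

15

The cycle type of f is (5, 3, 1, 1).
Since disjoint cycles commute, ord(f) = lcm(5, 3) = 15.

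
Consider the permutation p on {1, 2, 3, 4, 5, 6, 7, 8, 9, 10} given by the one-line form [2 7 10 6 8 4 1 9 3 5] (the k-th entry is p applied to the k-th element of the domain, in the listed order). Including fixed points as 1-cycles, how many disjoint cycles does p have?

3

The cycle decomposition is (1, 2, 7)(3, 10, 5, 8, 9)(4, 6), which has 3 cycles (counting 1-cycles).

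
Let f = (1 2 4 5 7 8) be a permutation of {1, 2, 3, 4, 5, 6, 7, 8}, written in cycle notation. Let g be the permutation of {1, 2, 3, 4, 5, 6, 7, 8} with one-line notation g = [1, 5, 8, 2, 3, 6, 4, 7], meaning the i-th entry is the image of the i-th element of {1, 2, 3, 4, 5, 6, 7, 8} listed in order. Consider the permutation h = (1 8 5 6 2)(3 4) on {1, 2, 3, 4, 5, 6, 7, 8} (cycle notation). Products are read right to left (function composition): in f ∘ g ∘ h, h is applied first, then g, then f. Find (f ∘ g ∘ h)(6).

7

Apply the permutations in order: h(6) = 2, then g(2) = 5, then f(5) = 7. So (f ∘ g ∘ h)(6) = 7.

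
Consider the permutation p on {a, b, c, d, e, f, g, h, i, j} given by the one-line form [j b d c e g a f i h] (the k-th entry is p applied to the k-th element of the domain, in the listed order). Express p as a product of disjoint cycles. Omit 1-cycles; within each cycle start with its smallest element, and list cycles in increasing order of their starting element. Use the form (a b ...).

Iterating p from a gives a → j → h → f → g → a; that is the 5-cycle (a j h f g).
Continuing from each remaining unvisited element yields (a j h f g)(c d).

(a j h f g)(c d)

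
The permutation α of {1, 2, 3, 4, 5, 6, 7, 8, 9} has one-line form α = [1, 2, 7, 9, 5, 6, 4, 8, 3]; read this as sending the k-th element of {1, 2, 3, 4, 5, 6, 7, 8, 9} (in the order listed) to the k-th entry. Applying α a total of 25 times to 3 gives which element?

7

Tracing 3 → 7 → … returns to 3 after 4 steps, so 3 lies in a 4-cycle (3, 7, 4, 9).
On a 4-cycle, α^4 is the identity, so α^25 = α^1 there (25 ≡ 1 mod 4).
Advancing 1 step from 3: 3 → 7.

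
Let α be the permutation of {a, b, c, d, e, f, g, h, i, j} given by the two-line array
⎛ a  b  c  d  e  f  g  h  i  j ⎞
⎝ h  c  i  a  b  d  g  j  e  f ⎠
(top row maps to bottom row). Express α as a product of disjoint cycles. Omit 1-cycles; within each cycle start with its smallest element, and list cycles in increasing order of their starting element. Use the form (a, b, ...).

From a: a → h → j → f → d → a, closing the cycle (a, h, j, f, d).
Repeating from the next unused element and collecting all non-trivial cycles gives (a, h, j, f, d)(b, c, i, e).

(a, h, j, f, d)(b, c, i, e)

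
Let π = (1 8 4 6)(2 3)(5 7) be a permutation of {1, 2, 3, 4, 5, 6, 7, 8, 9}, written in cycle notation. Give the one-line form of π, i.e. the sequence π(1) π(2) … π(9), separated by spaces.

8 3 2 6 7 1 5 4 9

Reading each image from the cycles: 1→8, 2→3, 3→2, 4→6, 5→7, 6→1, 7→5, 8→4, 9→9.
So the one-line form is 8 3 2 6 7 1 5 4 9.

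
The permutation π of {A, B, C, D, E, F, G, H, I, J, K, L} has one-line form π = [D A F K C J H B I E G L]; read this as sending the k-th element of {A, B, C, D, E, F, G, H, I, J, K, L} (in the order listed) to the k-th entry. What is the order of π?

12

The disjoint-cycle form of π has cycle lengths 6, 4, 1, 1.
The order of π is the least common multiple of its cycle lengths: lcm(6, 4) = 12.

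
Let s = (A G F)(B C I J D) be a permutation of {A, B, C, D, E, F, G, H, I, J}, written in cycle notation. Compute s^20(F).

F lies in the 3-cycle (A G F).
Powers repeat with period 3 on this cycle, and 20 mod 3 = 2, so s^20(F) = s^2(F).
Advancing 2 steps from F: F → A → G.

G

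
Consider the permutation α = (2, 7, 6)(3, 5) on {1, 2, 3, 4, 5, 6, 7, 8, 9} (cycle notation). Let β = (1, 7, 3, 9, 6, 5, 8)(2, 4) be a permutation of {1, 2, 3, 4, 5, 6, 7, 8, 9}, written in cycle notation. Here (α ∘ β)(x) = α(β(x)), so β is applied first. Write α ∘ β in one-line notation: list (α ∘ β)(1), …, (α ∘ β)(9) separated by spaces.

(α ∘ β)(x) = α(β(x)). Computing each image: α(β(1)) = α(7) = 6, α(β(2)) = α(4) = 4, α(β(3)) = α(9) = 9, α(β(4)) = α(2) = 7, α(β(5)) = α(8) = 8, α(β(6)) = α(5) = 3, α(β(7)) = α(3) = 5, α(β(8)) = α(1) = 1, α(β(9)) = α(6) = 2.
Hence α ∘ β = [6 4 9 7 8 3 5 1 2].

6 4 9 7 8 3 5 1 2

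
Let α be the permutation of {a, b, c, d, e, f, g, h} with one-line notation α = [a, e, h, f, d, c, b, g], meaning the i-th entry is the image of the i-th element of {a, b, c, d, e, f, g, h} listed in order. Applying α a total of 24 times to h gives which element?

Tracing h → g → … returns to h after 7 steps, so h lies in a 7-cycle (b e d f c h g).
Since the cycle has length 7, α^24 acts on it the same as α^3 (24 mod 7 = 3).
Stepping 3 places around the cycle: h → g → b → e.

e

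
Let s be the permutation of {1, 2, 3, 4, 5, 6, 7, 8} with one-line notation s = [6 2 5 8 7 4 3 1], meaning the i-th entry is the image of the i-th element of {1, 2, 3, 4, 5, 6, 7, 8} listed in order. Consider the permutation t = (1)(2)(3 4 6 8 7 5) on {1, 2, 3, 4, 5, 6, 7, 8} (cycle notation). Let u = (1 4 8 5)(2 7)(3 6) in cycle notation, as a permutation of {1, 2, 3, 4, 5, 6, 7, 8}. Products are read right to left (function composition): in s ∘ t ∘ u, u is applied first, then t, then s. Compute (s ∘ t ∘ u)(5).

(s ∘ t ∘ u)(5) = s(t(u(5))). u(5) = 1, then t(1) = 1, then s(1) = 6, so the result is 6.

6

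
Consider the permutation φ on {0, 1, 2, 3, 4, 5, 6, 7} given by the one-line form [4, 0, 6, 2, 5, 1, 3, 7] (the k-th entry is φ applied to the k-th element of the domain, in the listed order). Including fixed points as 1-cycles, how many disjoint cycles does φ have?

The cycle decomposition is (0 4 5 1)(2 6 3)(7), which has 3 cycles (counting 1-cycles).

3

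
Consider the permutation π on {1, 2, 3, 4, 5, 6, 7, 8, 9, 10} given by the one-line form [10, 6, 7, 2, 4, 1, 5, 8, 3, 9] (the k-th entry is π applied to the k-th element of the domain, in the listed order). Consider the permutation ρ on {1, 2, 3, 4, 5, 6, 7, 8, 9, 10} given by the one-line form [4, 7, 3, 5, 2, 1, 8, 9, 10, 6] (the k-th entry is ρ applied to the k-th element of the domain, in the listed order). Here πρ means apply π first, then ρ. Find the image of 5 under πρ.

5

π(5) = 4, then ρ(4) = 5; composing gives (πρ)(5) = 5.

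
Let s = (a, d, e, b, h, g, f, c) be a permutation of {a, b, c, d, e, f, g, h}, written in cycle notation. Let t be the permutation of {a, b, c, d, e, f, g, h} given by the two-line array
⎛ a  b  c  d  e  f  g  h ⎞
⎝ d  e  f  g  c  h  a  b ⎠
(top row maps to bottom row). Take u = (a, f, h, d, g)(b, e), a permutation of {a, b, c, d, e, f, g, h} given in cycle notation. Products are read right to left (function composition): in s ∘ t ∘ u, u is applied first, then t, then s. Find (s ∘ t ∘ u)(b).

Apply the permutations in order: u(b) = e, then t(e) = c, then s(c) = a. So (s ∘ t ∘ u)(b) = a.

a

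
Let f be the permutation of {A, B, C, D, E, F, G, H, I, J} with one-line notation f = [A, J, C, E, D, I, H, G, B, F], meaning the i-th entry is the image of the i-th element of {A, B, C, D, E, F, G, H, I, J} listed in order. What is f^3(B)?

I

Tracing B → J → … returns to B after 4 steps, so B lies in a 4-cycle (B J F I).
Advancing 3 steps from B: B → J → F → I.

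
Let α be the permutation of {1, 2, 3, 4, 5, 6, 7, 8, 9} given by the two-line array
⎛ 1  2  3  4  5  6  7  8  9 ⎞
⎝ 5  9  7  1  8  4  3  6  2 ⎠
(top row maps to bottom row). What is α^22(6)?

Tracing 6 → 4 → … returns to 6 after 5 steps, so 6 lies in a 5-cycle (1 5 8 6 4).
Powers repeat with period 5 on this cycle, and 22 mod 5 = 2, so α^22(6) = α^2(6).
Advancing 2 steps from 6: 6 → 4 → 1.

1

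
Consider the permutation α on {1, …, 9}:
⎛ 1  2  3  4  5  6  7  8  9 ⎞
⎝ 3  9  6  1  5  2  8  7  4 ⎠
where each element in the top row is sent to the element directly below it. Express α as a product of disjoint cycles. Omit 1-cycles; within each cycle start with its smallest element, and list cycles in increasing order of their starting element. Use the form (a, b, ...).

Start at 1 and follow images: 1 → 3 → 6 → 2 → 9 → 4 → 1, giving the cycle (1, 3, 6, 2, 9, 4).
Repeating from the next unused element and collecting all non-trivial cycles gives (1, 3, 6, 2, 9, 4)(7, 8).

(1, 3, 6, 2, 9, 4)(7, 8)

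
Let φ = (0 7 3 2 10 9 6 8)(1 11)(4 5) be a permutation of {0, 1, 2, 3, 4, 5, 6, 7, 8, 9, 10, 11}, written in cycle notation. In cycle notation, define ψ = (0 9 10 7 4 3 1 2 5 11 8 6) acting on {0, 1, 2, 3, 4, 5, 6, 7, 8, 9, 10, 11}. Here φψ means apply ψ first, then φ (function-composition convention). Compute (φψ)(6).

ψ(6) = 0, then φ(0) = 7; composing gives (φψ)(6) = 7.

7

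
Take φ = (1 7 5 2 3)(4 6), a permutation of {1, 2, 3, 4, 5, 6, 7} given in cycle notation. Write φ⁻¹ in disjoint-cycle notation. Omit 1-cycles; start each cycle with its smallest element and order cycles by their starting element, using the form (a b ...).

The inverse reverses each cycle.
Reversing each cycle of φ and rotating so the smallest element leads gives (1 3 2 5 7)(4 6).

(1 3 2 5 7)(4 6)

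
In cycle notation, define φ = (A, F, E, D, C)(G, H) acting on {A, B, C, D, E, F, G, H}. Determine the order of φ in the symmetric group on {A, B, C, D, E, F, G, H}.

The cycle type of φ is (5, 2, 1).
The order is lcm(5, 2) = 10.

10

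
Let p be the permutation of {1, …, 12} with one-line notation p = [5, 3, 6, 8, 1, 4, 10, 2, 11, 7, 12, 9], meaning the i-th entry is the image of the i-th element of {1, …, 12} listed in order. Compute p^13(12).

9

Tracing 12 → 9 → … returns to 12 after 3 steps, so 12 lies in a 3-cycle (9 11 12).
Since the cycle has length 3, p^13 acts on it the same as p^1 (13 mod 3 = 1).
Stepping 1 place around the cycle: 12 → 9.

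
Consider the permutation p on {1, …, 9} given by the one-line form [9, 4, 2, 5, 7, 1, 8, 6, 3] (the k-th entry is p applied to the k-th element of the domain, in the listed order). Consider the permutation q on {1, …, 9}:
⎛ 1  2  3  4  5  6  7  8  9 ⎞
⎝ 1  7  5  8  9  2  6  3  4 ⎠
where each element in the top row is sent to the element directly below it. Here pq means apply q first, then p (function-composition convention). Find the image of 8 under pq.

2

First apply q: q(8) = 3, then p(3) = 2. Thus (pq)(8) = 2.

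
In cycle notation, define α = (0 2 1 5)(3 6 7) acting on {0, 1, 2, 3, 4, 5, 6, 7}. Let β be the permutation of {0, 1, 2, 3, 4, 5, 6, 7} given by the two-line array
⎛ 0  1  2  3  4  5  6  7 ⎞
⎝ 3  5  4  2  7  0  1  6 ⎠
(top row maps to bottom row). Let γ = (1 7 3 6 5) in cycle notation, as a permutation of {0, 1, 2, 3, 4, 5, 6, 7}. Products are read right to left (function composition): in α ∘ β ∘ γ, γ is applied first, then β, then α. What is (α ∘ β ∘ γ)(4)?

(α ∘ β ∘ γ)(4) = α(β(γ(4))). γ(4) = 4, then β(4) = 7, then α(7) = 3, so the result is 3.

3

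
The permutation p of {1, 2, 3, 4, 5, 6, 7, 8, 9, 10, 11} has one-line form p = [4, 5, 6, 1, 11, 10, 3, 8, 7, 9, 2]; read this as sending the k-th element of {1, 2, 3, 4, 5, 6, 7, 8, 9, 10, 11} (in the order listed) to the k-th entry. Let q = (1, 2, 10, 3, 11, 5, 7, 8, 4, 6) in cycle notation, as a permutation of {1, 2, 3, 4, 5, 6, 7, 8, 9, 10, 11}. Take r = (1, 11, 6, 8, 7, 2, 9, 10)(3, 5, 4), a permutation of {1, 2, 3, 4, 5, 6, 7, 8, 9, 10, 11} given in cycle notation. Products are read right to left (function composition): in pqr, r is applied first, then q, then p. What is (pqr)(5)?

10

Chase 5: r(5) = 4; q(4) = 6; p(6) = 10. Hence (pqr)(5) = 10.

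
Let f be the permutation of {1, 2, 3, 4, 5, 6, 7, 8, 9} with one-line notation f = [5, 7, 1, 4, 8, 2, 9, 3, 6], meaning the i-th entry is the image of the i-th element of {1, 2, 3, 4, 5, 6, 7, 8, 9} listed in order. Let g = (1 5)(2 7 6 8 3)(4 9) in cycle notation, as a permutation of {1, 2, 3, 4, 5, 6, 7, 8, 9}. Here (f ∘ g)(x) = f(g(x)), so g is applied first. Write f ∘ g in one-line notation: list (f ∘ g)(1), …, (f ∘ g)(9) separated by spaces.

(f ∘ g)(x) = f(g(x)). Computing each image: f(g(1)) = f(5) = 8, f(g(2)) = f(7) = 9, f(g(3)) = f(2) = 7, f(g(4)) = f(9) = 6, f(g(5)) = f(1) = 5, f(g(6)) = f(8) = 3, f(g(7)) = f(6) = 2, f(g(8)) = f(3) = 1, f(g(9)) = f(4) = 4.
Hence f ∘ g = [8 9 7 6 5 3 2 1 4].

8 9 7 6 5 3 2 1 4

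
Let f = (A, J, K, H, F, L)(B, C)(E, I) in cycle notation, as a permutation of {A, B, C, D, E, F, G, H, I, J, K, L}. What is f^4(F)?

K

F lies in the 6-cycle (A, J, K, H, F, L).
Stepping 4 places around the cycle: F → L → A → J → K.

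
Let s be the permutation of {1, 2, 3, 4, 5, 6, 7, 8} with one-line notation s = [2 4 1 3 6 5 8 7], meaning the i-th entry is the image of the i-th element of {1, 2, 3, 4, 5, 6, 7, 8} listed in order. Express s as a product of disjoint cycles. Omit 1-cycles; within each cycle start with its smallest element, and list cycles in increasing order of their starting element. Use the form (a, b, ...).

From 1: 1 → 2 → 4 → 3 → 1, closing the cycle (1, 2, 4, 3).
Continuing from each remaining unvisited element yields (1, 2, 4, 3)(5, 6)(7, 8).

(1, 2, 4, 3)(5, 6)(7, 8)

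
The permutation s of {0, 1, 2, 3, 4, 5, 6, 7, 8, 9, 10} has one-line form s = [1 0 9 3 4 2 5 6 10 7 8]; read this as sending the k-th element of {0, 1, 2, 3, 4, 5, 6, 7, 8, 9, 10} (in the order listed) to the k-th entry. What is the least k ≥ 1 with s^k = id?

Decomposing into disjoint cycles gives cycle lengths 5, 2, 2, 1, 1.
The order of s is the least common multiple of its cycle lengths: lcm(5, 2, 2) = 10.

10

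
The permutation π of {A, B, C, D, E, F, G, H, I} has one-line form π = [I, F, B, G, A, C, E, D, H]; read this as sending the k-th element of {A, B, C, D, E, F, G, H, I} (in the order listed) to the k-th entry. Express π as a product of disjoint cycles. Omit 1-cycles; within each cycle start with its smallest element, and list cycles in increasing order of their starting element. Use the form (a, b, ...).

Start at A and follow images: A → I → H → D → G → E → A, giving the cycle (A, I, H, D, G, E).
Repeating from the next unused element and collecting all non-trivial cycles gives (A, I, H, D, G, E)(B, F, C).

(A, I, H, D, G, E)(B, F, C)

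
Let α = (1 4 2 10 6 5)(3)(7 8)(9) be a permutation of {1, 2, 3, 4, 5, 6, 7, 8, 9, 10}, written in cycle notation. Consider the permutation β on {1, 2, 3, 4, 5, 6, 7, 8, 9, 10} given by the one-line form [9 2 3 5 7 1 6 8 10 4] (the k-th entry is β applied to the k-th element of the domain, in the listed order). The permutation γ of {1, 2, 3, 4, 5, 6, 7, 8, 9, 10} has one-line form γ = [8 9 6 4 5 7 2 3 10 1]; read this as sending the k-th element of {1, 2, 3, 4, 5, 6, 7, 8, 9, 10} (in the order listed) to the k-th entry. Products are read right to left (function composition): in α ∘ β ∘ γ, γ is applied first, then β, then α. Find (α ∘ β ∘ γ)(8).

Apply the permutations in order: γ(8) = 3, then β(3) = 3, then α(3) = 3. So (α ∘ β ∘ γ)(8) = 3.

3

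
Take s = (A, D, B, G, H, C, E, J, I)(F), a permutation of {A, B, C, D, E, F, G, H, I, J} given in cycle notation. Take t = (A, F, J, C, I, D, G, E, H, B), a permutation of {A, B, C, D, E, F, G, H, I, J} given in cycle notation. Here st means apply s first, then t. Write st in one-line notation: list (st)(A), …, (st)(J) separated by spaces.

G E H A C J B I F D

(st)(x) = t(s(x)). Computing each image: t(s(A)) = t(D) = G, t(s(B)) = t(G) = E, t(s(C)) = t(E) = H, t(s(D)) = t(B) = A, t(s(E)) = t(J) = C, t(s(F)) = t(F) = J, t(s(G)) = t(H) = B, t(s(H)) = t(C) = I, t(s(I)) = t(A) = F, t(s(J)) = t(I) = D.
Hence st = [G E H A C J B I F D].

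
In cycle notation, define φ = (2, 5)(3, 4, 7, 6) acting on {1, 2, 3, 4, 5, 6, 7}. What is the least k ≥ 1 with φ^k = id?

The disjoint cycles have lengths 4, 2, 1.
Since disjoint cycles commute, ord(φ) = lcm(4, 2) = 4.

4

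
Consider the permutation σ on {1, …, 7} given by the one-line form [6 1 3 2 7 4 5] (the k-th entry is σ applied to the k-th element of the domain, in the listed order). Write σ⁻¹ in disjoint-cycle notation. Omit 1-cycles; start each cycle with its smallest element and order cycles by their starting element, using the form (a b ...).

First write σ in disjoint cycles: (1 6 4 2)(5 7).
The inverse reverses every cycle; in canonical form, σ⁻¹ = (1 2 4 6)(5 7).

(1 2 4 6)(5 7)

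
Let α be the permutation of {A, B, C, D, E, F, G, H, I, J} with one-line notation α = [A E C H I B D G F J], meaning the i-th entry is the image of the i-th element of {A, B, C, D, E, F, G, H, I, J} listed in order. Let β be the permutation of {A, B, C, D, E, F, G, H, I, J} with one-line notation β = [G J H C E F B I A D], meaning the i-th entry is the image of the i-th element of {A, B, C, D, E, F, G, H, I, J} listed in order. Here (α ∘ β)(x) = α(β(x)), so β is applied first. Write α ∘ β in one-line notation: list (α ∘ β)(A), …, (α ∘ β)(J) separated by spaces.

(α ∘ β)(x) = α(β(x)). Computing each image: α(β(A)) = α(G) = D, α(β(B)) = α(J) = J, α(β(C)) = α(H) = G, α(β(D)) = α(C) = C, α(β(E)) = α(E) = I, α(β(F)) = α(F) = B, α(β(G)) = α(B) = E, α(β(H)) = α(I) = F, α(β(I)) = α(A) = A, α(β(J)) = α(D) = H.
Hence α ∘ β = [D J G C I B E F A H].

D J G C I B E F A H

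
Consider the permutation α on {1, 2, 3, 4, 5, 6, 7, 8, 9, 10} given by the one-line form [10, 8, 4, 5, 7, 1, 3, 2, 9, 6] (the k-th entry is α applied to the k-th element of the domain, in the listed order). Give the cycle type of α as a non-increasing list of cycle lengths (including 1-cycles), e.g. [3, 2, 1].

The disjoint cycles are (1, 10, 6)(2, 8)(3, 4, 5, 7)(9), with lengths 4, 3, 2, 1 in non-increasing order.

[4, 3, 2, 1]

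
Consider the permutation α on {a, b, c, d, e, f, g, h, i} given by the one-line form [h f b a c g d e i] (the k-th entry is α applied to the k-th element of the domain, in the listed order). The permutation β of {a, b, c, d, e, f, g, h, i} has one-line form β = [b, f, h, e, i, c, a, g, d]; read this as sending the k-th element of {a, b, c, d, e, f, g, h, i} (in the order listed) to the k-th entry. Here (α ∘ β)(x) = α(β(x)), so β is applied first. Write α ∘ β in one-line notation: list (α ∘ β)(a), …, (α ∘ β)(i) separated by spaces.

For each element, apply β then α: a → b → f; b → f → g; c → h → e; d → e → c; e → i → i; f → c → b; g → a → h; h → g → d; i → d → a.
So α ∘ β in one-line form is f g e c i b h d a.

f g e c i b h d a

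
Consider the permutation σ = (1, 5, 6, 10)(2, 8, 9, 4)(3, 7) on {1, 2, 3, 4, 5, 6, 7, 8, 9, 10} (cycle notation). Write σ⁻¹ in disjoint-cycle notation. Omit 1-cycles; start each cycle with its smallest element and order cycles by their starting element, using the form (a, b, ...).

If σ sends a → b within a cycle, σ⁻¹ sends b → a; equivalently, reverse each cycle.
After reversing and putting each cycle's least element first, σ⁻¹ = (1, 10, 6, 5)(2, 4, 9, 8)(3, 7).

(1, 10, 6, 5)(2, 4, 9, 8)(3, 7)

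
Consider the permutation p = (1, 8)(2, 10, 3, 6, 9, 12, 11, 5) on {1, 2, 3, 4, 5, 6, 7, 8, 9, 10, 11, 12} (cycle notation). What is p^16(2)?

2 lies in the 8-cycle (2, 10, 3, 6, 9, 12, 11, 5).
Since the cycle has length 8, p^16 acts on it the same as p^0 (16 mod 8 = 0).
So p^16(2) = 2.

2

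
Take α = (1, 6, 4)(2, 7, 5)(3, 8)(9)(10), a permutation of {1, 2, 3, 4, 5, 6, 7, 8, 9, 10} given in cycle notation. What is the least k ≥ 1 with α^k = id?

6

The cycle type of α is (3, 3, 2, 1, 1).
The order is lcm(3, 3, 2) = 6.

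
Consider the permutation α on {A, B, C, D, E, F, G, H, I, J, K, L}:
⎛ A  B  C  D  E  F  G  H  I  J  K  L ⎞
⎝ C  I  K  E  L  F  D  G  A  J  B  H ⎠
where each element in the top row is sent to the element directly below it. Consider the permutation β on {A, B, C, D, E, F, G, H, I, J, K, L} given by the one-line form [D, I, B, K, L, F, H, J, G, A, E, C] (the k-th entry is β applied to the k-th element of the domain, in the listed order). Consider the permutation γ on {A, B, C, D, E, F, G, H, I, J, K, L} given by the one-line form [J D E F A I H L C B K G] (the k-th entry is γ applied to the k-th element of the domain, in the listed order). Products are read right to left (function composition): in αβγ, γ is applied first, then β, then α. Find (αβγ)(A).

C

(αβγ)(A) = α(β(γ(A))). γ(A) = J, then β(J) = A, then α(A) = C, so the result is C.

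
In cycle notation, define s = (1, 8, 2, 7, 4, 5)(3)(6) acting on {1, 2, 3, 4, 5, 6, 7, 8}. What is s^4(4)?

4 lies in the 6-cycle (1, 8, 2, 7, 4, 5).
Stepping 4 places around the cycle: 4 → 5 → 1 → 8 → 2.

2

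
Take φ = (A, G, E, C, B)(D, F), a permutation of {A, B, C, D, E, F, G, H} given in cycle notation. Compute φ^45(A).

A lies in the 5-cycle (A, G, E, C, B).
Powers repeat with period 5 on this cycle, and 45 mod 5 = 0, so φ^45(A) = φ^0(A).
So φ^45(A) = A.

A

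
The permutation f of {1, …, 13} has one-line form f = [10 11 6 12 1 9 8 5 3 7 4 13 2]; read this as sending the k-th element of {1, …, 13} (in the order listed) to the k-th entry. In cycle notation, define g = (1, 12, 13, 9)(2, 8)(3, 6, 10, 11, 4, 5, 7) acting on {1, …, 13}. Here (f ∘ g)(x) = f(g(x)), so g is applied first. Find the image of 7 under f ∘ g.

(f ∘ g)(7) = f(g(7)). g(7) = 3, then f(3) = 6. So (f ∘ g)(7) = 6.

6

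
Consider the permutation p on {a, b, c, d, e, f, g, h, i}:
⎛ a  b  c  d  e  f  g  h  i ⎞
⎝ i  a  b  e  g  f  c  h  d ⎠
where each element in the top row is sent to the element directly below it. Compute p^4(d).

b

Tracing d → e → … returns to d after 7 steps, so d lies in a 7-cycle (a, i, d, e, g, c, b).
Stepping 4 places around the cycle: d → e → g → c → b.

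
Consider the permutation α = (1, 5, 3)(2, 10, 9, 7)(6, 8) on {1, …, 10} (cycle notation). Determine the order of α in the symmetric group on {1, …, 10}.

12

The disjoint cycles have lengths 4, 3, 2, 1.
The order is lcm(4, 3, 2) = 12.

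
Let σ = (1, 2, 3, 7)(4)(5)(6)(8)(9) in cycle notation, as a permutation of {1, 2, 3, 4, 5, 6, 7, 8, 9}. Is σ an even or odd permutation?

odd

The cycle lengths are 4, 1, 1, 1, 1, 1.
A cycle of length ℓ contributes ℓ−1 transpositions, so σ is a product of 3 transpositions — odd.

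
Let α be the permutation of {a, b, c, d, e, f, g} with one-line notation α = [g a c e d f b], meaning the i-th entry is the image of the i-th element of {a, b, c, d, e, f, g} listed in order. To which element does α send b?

a

b is element number 2 of the domain, and entry number 2 of the one-line form is a, so α(b) = a.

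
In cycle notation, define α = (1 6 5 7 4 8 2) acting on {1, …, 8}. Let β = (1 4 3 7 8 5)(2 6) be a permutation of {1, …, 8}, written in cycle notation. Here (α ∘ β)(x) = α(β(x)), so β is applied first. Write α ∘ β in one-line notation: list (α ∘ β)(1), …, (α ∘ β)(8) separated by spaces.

(α ∘ β)(x) = α(β(x)). Computing each image: α(β(1)) = α(4) = 8, α(β(2)) = α(6) = 5, α(β(3)) = α(7) = 4, α(β(4)) = α(3) = 3, α(β(5)) = α(1) = 6, α(β(6)) = α(2) = 1, α(β(7)) = α(8) = 2, α(β(8)) = α(5) = 7.
Hence α ∘ β = [8 5 4 3 6 1 2 7].

8 5 4 3 6 1 2 7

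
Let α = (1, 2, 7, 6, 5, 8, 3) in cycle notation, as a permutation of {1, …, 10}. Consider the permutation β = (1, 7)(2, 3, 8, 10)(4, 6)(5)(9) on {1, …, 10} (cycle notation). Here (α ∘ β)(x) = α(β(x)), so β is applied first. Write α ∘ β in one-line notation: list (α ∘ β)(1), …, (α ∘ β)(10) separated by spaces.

6 1 3 5 8 4 2 10 9 7

For each element, apply β then α: 1 → 7 → 6; 2 → 3 → 1; 3 → 8 → 3; 4 → 6 → 5; 5 → 5 → 8; 6 → 4 → 4; 7 → 1 → 2; 8 → 10 → 10; 9 → 9 → 9; 10 → 2 → 7.
So α ∘ β in one-line form is 6 1 3 5 8 4 2 10 9 7.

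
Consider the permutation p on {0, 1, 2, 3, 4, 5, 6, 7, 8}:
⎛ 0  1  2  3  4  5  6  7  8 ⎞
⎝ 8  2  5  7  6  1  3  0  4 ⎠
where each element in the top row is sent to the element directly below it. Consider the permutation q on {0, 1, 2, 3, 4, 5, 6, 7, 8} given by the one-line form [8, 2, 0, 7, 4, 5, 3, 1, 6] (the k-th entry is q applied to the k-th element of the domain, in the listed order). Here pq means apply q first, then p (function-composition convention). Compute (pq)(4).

First apply q: q(4) = 4, then p(4) = 6. Thus (pq)(4) = 6.

6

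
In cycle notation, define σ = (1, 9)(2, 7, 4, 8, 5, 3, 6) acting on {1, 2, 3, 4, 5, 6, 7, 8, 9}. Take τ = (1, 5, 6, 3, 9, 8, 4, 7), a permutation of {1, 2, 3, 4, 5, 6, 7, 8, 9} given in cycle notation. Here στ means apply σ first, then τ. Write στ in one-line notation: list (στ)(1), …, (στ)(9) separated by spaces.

(στ)(x) = τ(σ(x)). Computing each image: τ(σ(1)) = τ(9) = 8, τ(σ(2)) = τ(7) = 1, τ(σ(3)) = τ(6) = 3, τ(σ(4)) = τ(8) = 4, τ(σ(5)) = τ(3) = 9, τ(σ(6)) = τ(2) = 2, τ(σ(7)) = τ(4) = 7, τ(σ(8)) = τ(5) = 6, τ(σ(9)) = τ(1) = 5.
Hence στ = [8 1 3 4 9 2 7 6 5].

8 1 3 4 9 2 7 6 5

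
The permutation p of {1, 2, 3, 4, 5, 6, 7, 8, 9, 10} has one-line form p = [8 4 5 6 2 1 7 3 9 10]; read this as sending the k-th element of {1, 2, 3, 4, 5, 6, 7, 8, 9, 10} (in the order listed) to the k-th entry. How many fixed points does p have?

The fixed points (elements with p(x) = x) are {7, 9, 10}, so there are 3.

3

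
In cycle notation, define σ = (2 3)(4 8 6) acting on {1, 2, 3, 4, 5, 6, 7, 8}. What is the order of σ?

The cycle type of σ is (3, 2, 1, 1, 1).
The order of σ is the least common multiple of its cycle lengths: lcm(3, 2) = 6.

6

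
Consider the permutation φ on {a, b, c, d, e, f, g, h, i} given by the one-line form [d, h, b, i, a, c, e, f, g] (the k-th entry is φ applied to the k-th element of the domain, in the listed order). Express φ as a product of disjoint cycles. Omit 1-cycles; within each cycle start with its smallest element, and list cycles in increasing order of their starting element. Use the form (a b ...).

Start at a and follow images: a → d → i → g → e → a, giving the cycle (a d i g e).
Continuing from each remaining unvisited element yields (a d i g e)(b h f c).

(a d i g e)(b h f c)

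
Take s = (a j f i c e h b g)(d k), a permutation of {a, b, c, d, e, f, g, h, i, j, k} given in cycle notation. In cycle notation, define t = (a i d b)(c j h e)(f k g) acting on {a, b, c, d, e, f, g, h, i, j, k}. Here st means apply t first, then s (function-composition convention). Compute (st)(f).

(st)(f) = s(t(f)). t(f) = k, then s(k) = d. So (st)(f) = d.

d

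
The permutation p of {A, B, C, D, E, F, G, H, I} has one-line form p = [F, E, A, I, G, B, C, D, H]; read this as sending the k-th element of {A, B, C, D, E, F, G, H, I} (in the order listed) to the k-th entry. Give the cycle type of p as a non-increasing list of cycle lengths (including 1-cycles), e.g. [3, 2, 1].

[6, 3]

The disjoint cycles are (A F B E G C)(D I H), with lengths 6, 3 in non-increasing order.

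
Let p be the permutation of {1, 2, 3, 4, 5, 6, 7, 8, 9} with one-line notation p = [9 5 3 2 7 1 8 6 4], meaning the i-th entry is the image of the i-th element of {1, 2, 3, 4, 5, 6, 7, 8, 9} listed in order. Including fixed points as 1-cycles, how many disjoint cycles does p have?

The cycle decomposition is (1, 9, 4, 2, 5, 7, 8, 6)(3), which has 2 cycles (counting 1-cycles).

2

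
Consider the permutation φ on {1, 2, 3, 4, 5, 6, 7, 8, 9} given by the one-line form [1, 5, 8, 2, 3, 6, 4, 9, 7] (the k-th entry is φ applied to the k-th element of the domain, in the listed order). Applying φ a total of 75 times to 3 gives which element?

2

Tracing 3 → 8 → … returns to 3 after 7 steps, so 3 lies in a 7-cycle (2 5 3 8 9 7 4).
Since the cycle has length 7, φ^75 acts on it the same as φ^5 (75 mod 7 = 5).
Advancing 5 steps from 3: 3 → 8 → 9 → 7 → 4 → 2.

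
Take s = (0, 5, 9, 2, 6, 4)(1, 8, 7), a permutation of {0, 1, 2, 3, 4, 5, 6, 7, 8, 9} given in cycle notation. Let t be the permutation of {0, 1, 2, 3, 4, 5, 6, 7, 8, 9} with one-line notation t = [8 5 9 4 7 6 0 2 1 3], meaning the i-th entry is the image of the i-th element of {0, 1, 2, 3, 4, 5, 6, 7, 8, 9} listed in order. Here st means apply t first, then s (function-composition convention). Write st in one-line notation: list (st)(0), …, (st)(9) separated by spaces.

Chase each element through t then s: 0 → 8 → 7; 1 → 5 → 9; 2 → 9 → 2; 3 → 4 → 0; 4 → 7 → 1; 5 → 6 → 4; 6 → 0 → 5; 7 → 2 → 6; 8 → 1 → 8; 9 → 3 → 3.
So st in one-line form is 7 9 2 0 1 4 5 6 8 3.

7 9 2 0 1 4 5 6 8 3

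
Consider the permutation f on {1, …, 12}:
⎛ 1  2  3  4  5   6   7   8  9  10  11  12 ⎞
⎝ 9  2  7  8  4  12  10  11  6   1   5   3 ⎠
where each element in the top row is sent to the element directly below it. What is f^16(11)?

11

Tracing 11 → 5 → … returns to 11 after 4 steps, so 11 lies in a 4-cycle (4, 8, 11, 5).
Powers repeat with period 4 on this cycle, and 16 mod 4 = 0, so f^16(11) = f^0(11).
So f^16(11) = 11.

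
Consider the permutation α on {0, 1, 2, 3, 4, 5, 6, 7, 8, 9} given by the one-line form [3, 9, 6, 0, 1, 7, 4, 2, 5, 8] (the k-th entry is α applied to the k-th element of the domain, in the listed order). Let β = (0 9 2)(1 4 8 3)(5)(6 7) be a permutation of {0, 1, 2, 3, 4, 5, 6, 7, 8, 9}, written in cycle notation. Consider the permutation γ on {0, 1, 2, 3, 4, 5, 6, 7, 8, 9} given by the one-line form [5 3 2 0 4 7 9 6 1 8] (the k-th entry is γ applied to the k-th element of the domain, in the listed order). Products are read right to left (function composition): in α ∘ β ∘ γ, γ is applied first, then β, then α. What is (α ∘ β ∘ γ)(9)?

Chase 9: γ(9) = 8; β(8) = 3; α(3) = 0. Hence (α ∘ β ∘ γ)(9) = 0.

0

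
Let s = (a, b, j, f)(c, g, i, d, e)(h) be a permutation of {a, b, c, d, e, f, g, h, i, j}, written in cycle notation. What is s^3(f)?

j

f lies in the 4-cycle (a, b, j, f).
Advancing 3 steps from f: f → a → b → j.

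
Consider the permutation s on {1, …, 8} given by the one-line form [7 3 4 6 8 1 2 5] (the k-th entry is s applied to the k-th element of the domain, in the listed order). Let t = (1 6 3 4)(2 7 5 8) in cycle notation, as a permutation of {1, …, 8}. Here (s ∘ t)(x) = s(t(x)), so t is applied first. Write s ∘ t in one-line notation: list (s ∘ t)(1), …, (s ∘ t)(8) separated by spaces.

(s ∘ t)(x) = s(t(x)). Computing each image: s(t(1)) = s(6) = 1, s(t(2)) = s(7) = 2, s(t(3)) = s(4) = 6, s(t(4)) = s(1) = 7, s(t(5)) = s(8) = 5, s(t(6)) = s(3) = 4, s(t(7)) = s(5) = 8, s(t(8)) = s(2) = 3.
Hence s ∘ t = [1 2 6 7 5 4 8 3].

1 2 6 7 5 4 8 3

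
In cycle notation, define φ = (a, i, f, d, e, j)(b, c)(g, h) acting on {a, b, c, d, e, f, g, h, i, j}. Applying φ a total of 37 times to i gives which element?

f

i lies in the 6-cycle (a, i, f, d, e, j).
Powers repeat with period 6 on this cycle, and 37 mod 6 = 1, so φ^37(i) = φ^1(i).
Stepping 1 place around the cycle: i → f.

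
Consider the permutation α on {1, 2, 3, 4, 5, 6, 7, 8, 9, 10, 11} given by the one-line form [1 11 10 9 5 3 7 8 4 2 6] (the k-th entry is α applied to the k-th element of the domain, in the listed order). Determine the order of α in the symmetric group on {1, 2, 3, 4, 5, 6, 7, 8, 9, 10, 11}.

The disjoint-cycle form of α has cycle lengths 5, 2, 1, 1, 1, 1.
Since disjoint cycles commute, ord(α) = lcm(5, 2) = 10.

10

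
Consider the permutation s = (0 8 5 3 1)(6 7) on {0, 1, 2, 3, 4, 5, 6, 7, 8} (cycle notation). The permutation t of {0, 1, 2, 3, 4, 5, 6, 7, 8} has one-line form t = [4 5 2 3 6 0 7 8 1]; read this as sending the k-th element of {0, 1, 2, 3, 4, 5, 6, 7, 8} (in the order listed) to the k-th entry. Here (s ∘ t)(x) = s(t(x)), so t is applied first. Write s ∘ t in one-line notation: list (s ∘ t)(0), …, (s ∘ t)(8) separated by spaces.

4 3 2 1 7 8 6 5 0

(s ∘ t)(x) = s(t(x)). Computing each image: s(t(0)) = s(4) = 4, s(t(1)) = s(5) = 3, s(t(2)) = s(2) = 2, s(t(3)) = s(3) = 1, s(t(4)) = s(6) = 7, s(t(5)) = s(0) = 8, s(t(6)) = s(7) = 6, s(t(7)) = s(8) = 5, s(t(8)) = s(1) = 0.
Hence s ∘ t = [4 3 2 1 7 8 6 5 0].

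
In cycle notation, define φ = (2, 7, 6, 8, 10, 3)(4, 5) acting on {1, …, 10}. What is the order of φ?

The disjoint cycles have lengths 6, 2, 1, 1.
The order of φ is the least common multiple of its cycle lengths: lcm(6, 2) = 6.

6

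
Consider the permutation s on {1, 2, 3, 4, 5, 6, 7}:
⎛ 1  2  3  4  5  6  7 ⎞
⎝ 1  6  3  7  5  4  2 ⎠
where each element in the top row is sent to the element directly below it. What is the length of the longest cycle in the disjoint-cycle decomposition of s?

4

Decomposing into disjoint cycles gives (2, 6, 4, 7); the longest has length 4.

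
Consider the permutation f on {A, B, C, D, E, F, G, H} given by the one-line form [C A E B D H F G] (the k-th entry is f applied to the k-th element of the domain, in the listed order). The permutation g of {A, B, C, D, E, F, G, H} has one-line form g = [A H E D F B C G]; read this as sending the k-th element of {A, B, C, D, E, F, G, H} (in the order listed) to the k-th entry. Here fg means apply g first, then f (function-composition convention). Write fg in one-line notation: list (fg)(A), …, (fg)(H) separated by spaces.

C G D B H A E F

(fg)(x) = f(g(x)). Computing each image: f(g(A)) = f(A) = C, f(g(B)) = f(H) = G, f(g(C)) = f(E) = D, f(g(D)) = f(D) = B, f(g(E)) = f(F) = H, f(g(F)) = f(B) = A, f(g(G)) = f(C) = E, f(g(H)) = f(G) = F.
Hence fg = [C G D B H A E F].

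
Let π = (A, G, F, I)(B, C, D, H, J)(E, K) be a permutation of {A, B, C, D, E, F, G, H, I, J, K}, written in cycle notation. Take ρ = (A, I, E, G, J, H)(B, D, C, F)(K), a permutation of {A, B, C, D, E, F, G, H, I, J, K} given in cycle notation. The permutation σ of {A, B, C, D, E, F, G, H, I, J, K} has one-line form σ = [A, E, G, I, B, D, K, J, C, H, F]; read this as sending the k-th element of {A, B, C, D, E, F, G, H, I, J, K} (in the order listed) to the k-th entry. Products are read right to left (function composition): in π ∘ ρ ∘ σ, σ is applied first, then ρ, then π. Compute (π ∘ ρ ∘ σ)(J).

Apply the permutations in order: σ(J) = H, then ρ(H) = A, then π(A) = G. So (π ∘ ρ ∘ σ)(J) = G.

G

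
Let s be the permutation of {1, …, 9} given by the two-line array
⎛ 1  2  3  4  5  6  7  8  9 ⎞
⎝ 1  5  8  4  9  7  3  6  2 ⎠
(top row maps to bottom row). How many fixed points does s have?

The fixed points (elements with s(x) = x) are {1, 4}, so there are 2.

2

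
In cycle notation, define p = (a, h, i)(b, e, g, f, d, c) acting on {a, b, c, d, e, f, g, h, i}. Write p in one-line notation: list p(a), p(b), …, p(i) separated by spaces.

h e b c g d f i a

Image by image: a↦h, b↦e, c↦b, d↦c, e↦g, f↦d, g↦f, h↦i, i↦a.
So the one-line form is h e b c g d f i a.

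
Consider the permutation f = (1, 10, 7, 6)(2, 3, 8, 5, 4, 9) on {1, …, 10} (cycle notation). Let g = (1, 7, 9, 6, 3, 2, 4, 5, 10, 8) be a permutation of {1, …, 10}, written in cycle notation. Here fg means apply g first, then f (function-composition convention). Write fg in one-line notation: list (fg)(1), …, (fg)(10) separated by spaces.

For each element, apply g then f: 1 → 7 → 6; 2 → 4 → 9; 3 → 2 → 3; 4 → 5 → 4; 5 → 10 → 7; 6 → 3 → 8; 7 → 9 → 2; 8 → 1 → 10; 9 → 6 → 1; 10 → 8 → 5.
Collecting the images, fg = [6 9 3 4 7 8 2 10 1 5].

6 9 3 4 7 8 2 10 1 5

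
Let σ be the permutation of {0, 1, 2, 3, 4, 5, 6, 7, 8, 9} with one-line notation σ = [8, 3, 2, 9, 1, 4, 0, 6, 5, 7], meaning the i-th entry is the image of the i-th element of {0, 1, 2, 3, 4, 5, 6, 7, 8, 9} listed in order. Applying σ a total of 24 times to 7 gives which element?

Tracing 7 → 6 → … returns to 7 after 9 steps, so 7 lies in a 9-cycle (0, 8, 5, 4, 1, 3, 9, 7, 6).
Powers repeat with period 9 on this cycle, and 24 mod 9 = 6, so σ^24(7) = σ^6(7).
Advancing 6 steps from 7: 7 → 6 → 0 → 8 → 5 → 4 → 1.

1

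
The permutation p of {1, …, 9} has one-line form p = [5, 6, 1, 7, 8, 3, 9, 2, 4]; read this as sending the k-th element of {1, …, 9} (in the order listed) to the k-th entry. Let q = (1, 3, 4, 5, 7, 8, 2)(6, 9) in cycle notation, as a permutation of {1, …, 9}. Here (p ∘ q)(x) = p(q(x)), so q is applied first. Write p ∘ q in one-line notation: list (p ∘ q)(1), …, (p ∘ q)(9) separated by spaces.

Chase each element through q then p: 1 → 3 → 1; 2 → 1 → 5; 3 → 4 → 7; 4 → 5 → 8; 5 → 7 → 9; 6 → 9 → 4; 7 → 8 → 2; 8 → 2 → 6; 9 → 6 → 3.
So p ∘ q in one-line form is 1 5 7 8 9 4 2 6 3.

1 5 7 8 9 4 2 6 3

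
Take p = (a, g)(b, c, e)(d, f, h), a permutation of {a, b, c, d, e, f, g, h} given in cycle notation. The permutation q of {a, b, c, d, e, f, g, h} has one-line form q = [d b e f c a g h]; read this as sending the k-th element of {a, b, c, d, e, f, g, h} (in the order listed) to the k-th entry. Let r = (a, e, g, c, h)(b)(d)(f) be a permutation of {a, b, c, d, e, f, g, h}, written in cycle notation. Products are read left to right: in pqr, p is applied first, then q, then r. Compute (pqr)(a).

Apply the permutations in order: p(a) = g, then q(g) = g, then r(g) = c. So (pqr)(a) = c.

c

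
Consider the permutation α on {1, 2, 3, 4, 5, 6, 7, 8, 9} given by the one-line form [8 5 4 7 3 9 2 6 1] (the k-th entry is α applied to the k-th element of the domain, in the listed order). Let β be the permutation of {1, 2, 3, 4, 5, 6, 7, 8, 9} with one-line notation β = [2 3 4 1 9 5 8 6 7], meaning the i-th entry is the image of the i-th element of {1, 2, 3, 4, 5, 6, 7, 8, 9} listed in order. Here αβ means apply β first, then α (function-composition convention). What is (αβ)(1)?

First apply β: β(1) = 2, then α(2) = 5. Thus (αβ)(1) = 5.

5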